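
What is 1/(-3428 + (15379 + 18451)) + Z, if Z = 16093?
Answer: 489259387/30402 ≈ 16093.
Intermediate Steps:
1/(-3428 + (15379 + 18451)) + Z = 1/(-3428 + (15379 + 18451)) + 16093 = 1/(-3428 + 33830) + 16093 = 1/30402 + 16093 = 489259387/30402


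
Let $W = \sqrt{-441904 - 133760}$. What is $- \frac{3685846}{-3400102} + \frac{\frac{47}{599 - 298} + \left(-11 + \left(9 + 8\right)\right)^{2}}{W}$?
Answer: $\frac{1842923}{1700051} - \frac{10883 i \sqrt{35979}}{43318716} \approx 1.084 - 0.047654 i$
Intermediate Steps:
$W = 4 i \sqrt{35979}$ ($W = \sqrt{-441904 - 133760} = \sqrt{-575664} = 4 i \sqrt{35979} \approx 758.73 i$)
$- \frac{3685846}{-3400102} + \frac{\frac{47}{599 - 298} + \left(-11 + \left(9 + 8\right)\right)^{2}}{W} = - \frac{3685846}{-3400102} + \frac{\frac{47}{599 - 298} + \left(-11 + \left(9 + 8\right)\right)^{2}}{4 i \sqrt{35979}} = \left(-3685846\right) \left(- \frac{1}{3400102}\right) + \left(\frac{47}{301} + \left(-11 + 17\right)^{2}\right) \left(- \frac{i \sqrt{35979}}{143916}\right) = \frac{1842923}{1700051} + \left(47 \cdot \frac{1}{301} + 6^{2}\right) \left(- \frac{i \sqrt{35979}}{143916}\right) = \frac{1842923}{1700051} + \left(\frac{47}{301} + 36\right) \left(- \frac{i \sqrt{35979}}{143916}\right) = \frac{1842923}{1700051} + \frac{10883 \left(- \frac{i \sqrt{35979}}{143916}\right)}{301} = \frac{1842923}{1700051} - \frac{10883 i \sqrt{35979}}{43318716}$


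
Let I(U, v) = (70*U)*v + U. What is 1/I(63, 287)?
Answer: 1/1265733 ≈ 7.9006e-7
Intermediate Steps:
I(U, v) = U + 70*U*v (I(U, v) = 70*U*v + U = U + 70*U*v)
1/I(63, 287) = 1/(63*(1 + 70*287)) = 1/(63*(1 + 20090)) = 1/(63*20091) = 1/1265733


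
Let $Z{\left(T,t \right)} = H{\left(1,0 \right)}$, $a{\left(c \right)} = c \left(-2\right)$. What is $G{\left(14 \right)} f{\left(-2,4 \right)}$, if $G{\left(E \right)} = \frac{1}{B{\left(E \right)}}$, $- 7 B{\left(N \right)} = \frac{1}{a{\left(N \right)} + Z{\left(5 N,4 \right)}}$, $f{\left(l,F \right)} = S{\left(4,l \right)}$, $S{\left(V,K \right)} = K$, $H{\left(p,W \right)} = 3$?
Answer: $-350$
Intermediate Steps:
$a{\left(c \right)} = - 2 c$
$f{\left(l,F \right)} = l$
$Z{\left(T,t \right)} = 3$
$B{\left(N \right)} = - \frac{1}{7 \left(3 - 2 N\right)}$ ($B{\left(N \right)} = - \frac{1}{7 \left(- 2 N + 3\right)} = - \frac{1}{7 \left(3 - 2 N\right)}$)
$G{\left(E \right)} = -21 + 14 E$ ($G{\left(E \right)} = \frac{1}{\frac{1}{7} \frac{1}{-3 + 2 E}} = -21 + 14 E$)
$G{\left(14 \right)} f{\left(-2,4 \right)} = \left(-21 + 14 \cdot 14\right) \left(-2\right) = \left(-21 + 196\right) \left(-2\right) = 175 \left(-2\right) = -350$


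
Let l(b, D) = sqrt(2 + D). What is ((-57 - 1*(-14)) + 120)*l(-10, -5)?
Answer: 77*I*sqrt(3) ≈ 133.37*I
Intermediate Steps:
((-57 - 1*(-14)) + 120)*l(-10, -5) = ((-57 - 1*(-14)) + 120)*sqrt(2 - 5) = ((-57 + 14) + 120)*sqrt(-3) = (-43 + 120)*(I*sqrt(3)) = 77*(I*sqrt(3)) = 77*I*sqrt(3)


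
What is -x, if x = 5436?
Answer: -5436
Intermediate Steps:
-x = -1*5436 = -5436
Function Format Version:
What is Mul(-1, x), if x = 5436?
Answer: -5436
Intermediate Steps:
Mul(-1, x) = Mul(-1, 5436) = -5436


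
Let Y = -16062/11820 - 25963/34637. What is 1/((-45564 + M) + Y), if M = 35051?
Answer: -68234890/717497268929 ≈ -9.5101e-5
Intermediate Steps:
Y = -143870359/68234890 (Y = -16062*1/11820 - 25963*1/34637 = -2677/1970 - 25963/34637 = -143870359/68234890 ≈ -2.1085)
1/((-45564 + M) + Y) = 1/((-45564 + 35051) - 143870359/68234890) = 1/(-10513 - 143870359/68234890) = 1/(-717497268929/68234890) = -68234890/717497268929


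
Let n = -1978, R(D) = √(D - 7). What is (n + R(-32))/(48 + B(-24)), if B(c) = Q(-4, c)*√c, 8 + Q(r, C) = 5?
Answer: -3956/105 - √26/140 - 989*I*√6/210 + 2*I*√39/105 ≈ -37.713 - 11.417*I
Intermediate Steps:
R(D) = √(-7 + D)
Q(r, C) = -3 (Q(r, C) = -8 + 5 = -3)
B(c) = -3*√c
(n + R(-32))/(48 + B(-24)) = (-1978 + √(-7 - 32))/(48 - 6*I*√6) = (-1978 + √(-39))/(48 - 6*I*√6) = (-1978 + I*√39)/(48 - 6*I*√6)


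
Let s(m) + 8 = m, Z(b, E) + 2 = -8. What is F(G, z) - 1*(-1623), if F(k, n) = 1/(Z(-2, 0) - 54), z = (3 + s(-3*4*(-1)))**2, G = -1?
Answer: 103871/64 ≈ 1623.0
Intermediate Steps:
Z(b, E) = -10 (Z(b, E) = -2 - 8 = -10)
s(m) = -8 + m
z = 49 (z = (3 + (-8 - 3*4*(-1)))**2 = (3 + (-8 - 12*(-1)))**2 = (3 + (-8 + 12))**2 = (3 + 4)**2 = 7**2 = 49)
F(k, n) = -1/64 (F(k, n) = 1/(-10 - 54) = 1/(-64) = -1/64)
F(G, z) - 1*(-1623) = -1/64 - 1*(-1623) = -1/64 + 1623 = 103871/64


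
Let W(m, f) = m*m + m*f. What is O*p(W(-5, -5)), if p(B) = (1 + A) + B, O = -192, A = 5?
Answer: -10752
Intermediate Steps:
W(m, f) = m² + f*m
p(B) = 6 + B (p(B) = (1 + 5) + B = 6 + B)
O*p(W(-5, -5)) = -192*(6 - 5*(-5 - 5)) = -192*(6 - 5*(-10)) = -192*(6 + 50) = -192*56 = -10752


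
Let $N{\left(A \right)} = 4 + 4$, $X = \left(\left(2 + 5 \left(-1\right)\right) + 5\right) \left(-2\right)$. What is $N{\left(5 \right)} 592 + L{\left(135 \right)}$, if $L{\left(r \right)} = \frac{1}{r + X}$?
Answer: $\frac{620417}{131} \approx 4736.0$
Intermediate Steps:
$X = -4$ ($X = \left(\left(2 - 5\right) + 5\right) \left(-2\right) = \left(-3 + 5\right) \left(-2\right) = 2 \left(-2\right) = -4$)
$N{\left(A \right)} = 8$
$L{\left(r \right)} = \frac{1}{-4 + r}$ ($L{\left(r \right)} = \frac{1}{r - 4} = \frac{1}{-4 + r}$)
$N{\left(5 \right)} 592 + L{\left(135 \right)} = 8 \cdot 592 + \frac{1}{-4 + 135} = 4736 + \frac{1}{131} = \frac{620417}{131}$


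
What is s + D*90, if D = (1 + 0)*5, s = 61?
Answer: 511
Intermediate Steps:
D = 5 (D = 1*5 = 5)
s + D*90 = 61 + 5*90 = 61 + 450 = 511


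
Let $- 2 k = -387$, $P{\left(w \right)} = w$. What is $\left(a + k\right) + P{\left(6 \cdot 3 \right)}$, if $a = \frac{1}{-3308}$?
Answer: $\frac{699641}{3308} \approx 211.5$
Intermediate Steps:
$k = \frac{387}{2}$ ($k = \left(- \frac{1}{2}\right) \left(-387\right) = \frac{387}{2} \approx 193.5$)
$a = - \frac{1}{3308} \approx -0.0003023$
$\left(a + k\right) + P{\left(6 \cdot 3 \right)} = \left(- \frac{1}{3308} + \frac{387}{2}\right) + 6 \cdot 3 = \frac{640097}{3308} + 18 = \frac{699641}{3308}$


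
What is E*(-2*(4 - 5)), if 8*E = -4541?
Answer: -4541/4 ≈ -1135.3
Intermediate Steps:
E = -4541/8 (E = (⅛)*(-4541) = -4541/8 ≈ -567.63)
E*(-2*(4 - 5)) = -(-4541)*(4 - 5)/4 = -(-4541)*(-1)/4 = -4541/8*2 = -4541/4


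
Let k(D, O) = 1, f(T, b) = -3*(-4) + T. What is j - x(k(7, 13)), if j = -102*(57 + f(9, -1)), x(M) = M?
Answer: -7957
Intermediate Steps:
f(T, b) = 12 + T
j = -7956 (j = -102*(57 + (12 + 9)) = -102*(57 + 21) = -102*78 = -7956)
j - x(k(7, 13)) = -7956 - 1*1 = -7956 - 1 = -7957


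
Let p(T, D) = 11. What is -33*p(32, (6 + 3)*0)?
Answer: -363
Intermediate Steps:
-33*p(32, (6 + 3)*0) = -33*11 = -363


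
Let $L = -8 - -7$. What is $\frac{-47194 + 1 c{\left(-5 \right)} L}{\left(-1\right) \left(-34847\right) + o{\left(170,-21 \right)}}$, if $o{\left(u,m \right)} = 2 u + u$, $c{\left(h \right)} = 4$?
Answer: $- \frac{47198}{35357} \approx -1.3349$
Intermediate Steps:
$o{\left(u,m \right)} = 3 u$
$L = -1$ ($L = -8 + 7 = -1$)
$\frac{-47194 + 1 c{\left(-5 \right)} L}{\left(-1\right) \left(-34847\right) + o{\left(170,-21 \right)}} = \frac{-47194 + 1 \cdot 4 \left(-1\right)}{\left(-1\right) \left(-34847\right) + 3 \cdot 170} = \frac{-47194 + 4 \left(-1\right)}{34847 + 510} = \frac{-47194 - 4}{35357} = \left(-47198\right) \frac{1}{35357} = - \frac{47198}{35357}$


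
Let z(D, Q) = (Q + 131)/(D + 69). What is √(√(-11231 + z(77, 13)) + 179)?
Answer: √(953891 + 6059*I*√8687)/73 ≈ 13.911 + 3.809*I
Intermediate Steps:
z(D, Q) = (131 + Q)/(69 + D)
√(√(-11231 + z(77, 13)) + 179) = √(√(-11231 + (131 + 13)/(69 + 77)) + 179) = √(√(-11231 + 144/146) + 179) = √(√(-11231 + (1/146)*144) + 179) = √(√(-11231 + 72/73) + 179) = √(√(-819791/73) + 179) = √(83*I*√8687/73 + 179) = √(179 + 83*I*√8687/73)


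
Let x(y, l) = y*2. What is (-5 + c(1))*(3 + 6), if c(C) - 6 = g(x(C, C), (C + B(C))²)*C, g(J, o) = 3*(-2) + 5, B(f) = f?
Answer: 0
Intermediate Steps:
x(y, l) = 2*y
g(J, o) = -1 (g(J, o) = -6 + 5 = -1)
c(C) = 6 - C
(-5 + c(1))*(3 + 6) = (-5 + (6 - 1*1))*(3 + 6) = (-5 + (6 - 1))*9 = (-5 + 5)*9 = 0*9 = 0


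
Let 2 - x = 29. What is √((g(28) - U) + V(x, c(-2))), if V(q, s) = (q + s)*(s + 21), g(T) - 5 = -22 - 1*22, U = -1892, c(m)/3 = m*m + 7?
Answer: √2177 ≈ 46.658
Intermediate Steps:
c(m) = 21 + 3*m² (c(m) = 3*(m*m + 7) = 3*(m² + 7) = 3*(7 + m²) = 21 + 3*m²)
x = -27 (x = 2 - 1*29 = 2 - 29 = -27)
g(T) = -39 (g(T) = 5 + (-22 - 1*22) = 5 + (-22 - 22) = 5 - 44 = -39)
V(q, s) = (21 + s)*(q + s) (V(q, s) = (q + s)*(21 + s) = (21 + s)*(q + s))
√((g(28) - U) + V(x, c(-2))) = √((-39 - 1*(-1892)) + ((21 + 3*(-2)²)² + 21*(-27) + 21*(21 + 3*(-2)²) - 27*(21 + 3*(-2)²))) = √((-39 + 1892) + ((21 + 3*4)² - 567 + 21*(21 + 3*4) - 27*(21 + 3*4))) = √(1853 + ((21 + 12)² - 567 + 21*(21 + 12) - 27*(21 + 12))) = √(1853 + (33² - 567 + 21*33 - 27*33)) = √(1853 + (1089 - 567 + 693 - 891)) = √(1853 + 324) = √2177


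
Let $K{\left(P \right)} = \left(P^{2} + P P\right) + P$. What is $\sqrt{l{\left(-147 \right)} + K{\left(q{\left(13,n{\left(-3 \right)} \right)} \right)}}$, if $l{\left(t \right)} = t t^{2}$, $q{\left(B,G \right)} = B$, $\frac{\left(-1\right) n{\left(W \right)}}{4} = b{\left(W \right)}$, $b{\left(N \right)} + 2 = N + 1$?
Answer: $18 i \sqrt{9803} \approx 1782.2 i$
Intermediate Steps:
$b{\left(N \right)} = -1 + N$ ($b{\left(N \right)} = -2 + \left(N + 1\right) = -2 + \left(1 + N\right) = -1 + N$)
$n{\left(W \right)} = 4 - 4 W$ ($n{\left(W \right)} = - 4 \left(-1 + W\right) = 4 - 4 W$)
$l{\left(t \right)} = t^{3}$
$K{\left(P \right)} = P + 2 P^{2}$ ($K{\left(P \right)} = \left(P^{2} + P^{2}\right) + P = 2 P^{2} + P = P + 2 P^{2}$)
$\sqrt{l{\left(-147 \right)} + K{\left(q{\left(13,n{\left(-3 \right)} \right)} \right)}} = \sqrt{\left(-147\right)^{3} + 13 \left(1 + 2 \cdot 13\right)} = \sqrt{-3176523 + 13 \left(1 + 26\right)} = \sqrt{-3176523 + 13 \cdot 27} = \sqrt{-3176523 + 351} = \sqrt{-3176172} = 18 i \sqrt{9803}$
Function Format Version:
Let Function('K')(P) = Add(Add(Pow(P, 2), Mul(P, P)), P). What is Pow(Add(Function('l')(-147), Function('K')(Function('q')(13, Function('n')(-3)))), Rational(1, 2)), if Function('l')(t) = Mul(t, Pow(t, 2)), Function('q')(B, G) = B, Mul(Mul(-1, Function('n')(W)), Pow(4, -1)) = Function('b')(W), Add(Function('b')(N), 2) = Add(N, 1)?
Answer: Mul(18, I, Pow(9803, Rational(1, 2))) ≈ Mul(1782.2, I)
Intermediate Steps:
Function('b')(N) = Add(-1, N) (Function('b')(N) = Add(-2, Add(N, 1)) = Add(-2, Add(1, N)) = Add(-1, N))
Function('n')(W) = Add(4, Mul(-4, W)) (Function('n')(W) = Mul(-4, Add(-1, W)) = Add(4, Mul(-4, W)))
Function('l')(t) = Pow(t, 3)
Function('K')(P) = Add(P, Mul(2, Pow(P, 2))) (Function('K')(P) = Add(Add(Pow(P, 2), Pow(P, 2)), P) = Add(Mul(2, Pow(P, 2)), P) = Add(P, Mul(2, Pow(P, 2))))
Pow(Add(Function('l')(-147), Function('K')(Function('q')(13, Function('n')(-3)))), Rational(1, 2)) = Pow(Add(Pow(-147, 3), Mul(13, Add(1, Mul(2, 13)))), Rational(1, 2)) = Pow(Add(-3176523, Mul(13, Add(1, 26))), Rational(1, 2)) = Pow(Add(-3176523, Mul(13, 27)), Rational(1, 2)) = Pow(Add(-3176523, 351), Rational(1, 2)) = Pow(-3176172, Rational(1, 2)) = Mul(18, I, Pow(9803, Rational(1, 2)))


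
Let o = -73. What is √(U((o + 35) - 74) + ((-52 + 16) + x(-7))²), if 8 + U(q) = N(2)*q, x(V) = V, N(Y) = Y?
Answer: 7*√33 ≈ 40.212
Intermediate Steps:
U(q) = -8 + 2*q
√(U((o + 35) - 74) + ((-52 + 16) + x(-7))²) = √((-8 + 2*((-73 + 35) - 74)) + ((-52 + 16) - 7)²) = √((-8 + 2*(-38 - 74)) + (-36 - 7)²) = √((-8 + 2*(-112)) + (-43)²) = √((-8 - 224) + 1849) = √(-232 + 1849) = √1617 = 7*√33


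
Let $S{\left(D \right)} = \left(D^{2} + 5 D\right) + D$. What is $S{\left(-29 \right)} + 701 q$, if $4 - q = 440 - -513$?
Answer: $-664582$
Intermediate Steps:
$q = -949$ ($q = 4 - \left(440 - -513\right) = 4 - \left(440 + 513\right) = 4 - 953 = -949$)
$S{\left(D \right)} = D^{2} + 6 D$
$S{\left(-29 \right)} + 701 q = - 29 \left(6 - 29\right) + 701 \left(-949\right) = \left(-29\right) \left(-23\right) - 665249 = 667 - 665249 = -664582$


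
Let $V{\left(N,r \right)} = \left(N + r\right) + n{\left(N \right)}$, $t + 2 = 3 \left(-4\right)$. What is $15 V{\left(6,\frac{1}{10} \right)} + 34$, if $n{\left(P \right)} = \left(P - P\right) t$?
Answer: $\frac{251}{2} \approx 125.5$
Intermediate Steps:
$t = -14$ ($t = -2 + 3 \left(-4\right) = -2 - 12 = -14$)
$n{\left(P \right)} = 0$ ($n{\left(P \right)} = \left(P - P\right) \left(-14\right) = 0 \left(-14\right) = 0$)
$V{\left(N,r \right)} = N + r$ ($V{\left(N,r \right)} = \left(N + r\right) + 0 = N + r$)
$15 V{\left(6,\frac{1}{10} \right)} + 34 = 15 \left(6 + \frac{1}{10}\right) + 34 = 15 \cdot \frac{61}{10} + 34 = \frac{183}{2} + 34 = \frac{251}{2}$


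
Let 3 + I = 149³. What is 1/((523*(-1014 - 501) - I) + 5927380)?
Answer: 1/1827089 ≈ 5.4732e-7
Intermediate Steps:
I = 3307946 (I = -3 + 149³ = -3 + 3307949 = 3307946)
1/((523*(-1014 - 501) - I) + 5927380) = 1/((523*(-1014 - 501) - 1*3307946) + 5927380) = 1/((523*(-1515) - 3307946) + 5927380) = 1/((-792345 - 3307946) + 5927380) = 1/(-4100291 + 5927380) = 1/1827089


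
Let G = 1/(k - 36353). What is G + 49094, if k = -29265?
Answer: 3221450091/65618 ≈ 49094.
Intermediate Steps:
G = -1/65618 (G = 1/(-29265 - 36353) = 1/(-65618) = -1/65618 ≈ -1.5240e-5)
G + 49094 = -1/65618 + 49094 = 3221450091/65618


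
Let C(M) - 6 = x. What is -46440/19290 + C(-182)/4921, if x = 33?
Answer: -7592631/3164203 ≈ -2.3995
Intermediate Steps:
C(M) = 39 (C(M) = 6 + 33 = 39)
-46440/19290 + C(-182)/4921 = -46440/19290 + 39/4921 = -46440*1/19290 + 39*(1/4921) = -1548/643 + 39/4921 = -7592631/3164203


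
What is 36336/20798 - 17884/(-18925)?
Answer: 529805116/196801075 ≈ 2.6921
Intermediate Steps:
36336/20798 - 17884/(-18925) = 36336*(1/20798) - 17884*(-1/18925) = 18168/10399 + 17884/18925 = 529805116/196801075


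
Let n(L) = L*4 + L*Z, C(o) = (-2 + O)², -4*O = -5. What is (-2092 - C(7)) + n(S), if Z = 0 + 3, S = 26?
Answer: -30569/16 ≈ -1910.6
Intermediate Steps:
O = 5/4 (O = -¼*(-5) = 5/4 ≈ 1.2500)
Z = 3
C(o) = 9/16 (C(o) = (-2 + 5/4)² = (-¾)² = 9/16)
n(L) = 7*L (n(L) = L*4 + L*3 = 4*L + 3*L = 7*L)
(-2092 - C(7)) + n(S) = (-2092 - 1*9/16) + 7*26 = (-2092 - 9/16) + 182 = -33481/16 + 182 = -30569/16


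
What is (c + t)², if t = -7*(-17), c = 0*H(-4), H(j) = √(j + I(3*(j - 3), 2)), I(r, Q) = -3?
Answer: 14161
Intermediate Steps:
H(j) = √(-3 + j) (H(j) = √(j - 3) = √(-3 + j))
c = 0 (c = 0*√(-3 - 4) = 0*√(-7) = 0*(I*√7) = 0)
t = 119
(c + t)² = (0 + 119)² = 119² = 14161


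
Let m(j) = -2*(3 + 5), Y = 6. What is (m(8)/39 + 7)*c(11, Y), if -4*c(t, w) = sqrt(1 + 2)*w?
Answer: -257*sqrt(3)/26 ≈ -17.121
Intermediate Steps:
m(j) = -16 (m(j) = -2*8 = -16)
c(t, w) = -w*sqrt(3)/4 (c(t, w) = -sqrt(1 + 2)*w/4 = -sqrt(3)*w/4 = -w*sqrt(3)/4)
(m(8)/39 + 7)*c(11, Y) = (-16/39 + 7)*(-1/4*6*sqrt(3)) = (-16*1/39 + 7)*(-3*sqrt(3)/2) = (-16/39 + 7)*(-3*sqrt(3)/2) = 257*(-3*sqrt(3)/2)/39 = -257*sqrt(3)/26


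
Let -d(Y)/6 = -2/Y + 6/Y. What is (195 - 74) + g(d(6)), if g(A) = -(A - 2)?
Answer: 127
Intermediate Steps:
d(Y) = -24/Y (d(Y) = -6*(-2/Y + 6/Y) = -24/Y)
g(A) = 2 - A (g(A) = -(-2 + A) = 2 - A)
(195 - 74) + g(d(6)) = (195 - 74) + (2 - (-24)/6) = 121 + (2 - (-24)/6) = 121 + (2 - 1*(-4)) = 121 + (2 + 4) = 121 + 6 = 127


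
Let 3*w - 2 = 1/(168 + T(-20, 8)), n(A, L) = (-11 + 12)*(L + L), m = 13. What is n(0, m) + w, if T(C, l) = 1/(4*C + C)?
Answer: 1344020/50397 ≈ 26.669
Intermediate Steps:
n(A, L) = 2*L (n(A, L) = 1*(2*L) = 2*L)
T(C, l) = 1/(5*C)
w = 33698/50397 (w = ⅔ + 1/(3*(168 + (⅕)/(-20))) = ⅔ + 1/(3*(168 + (⅕)*(-1/20))) = ⅔ + 1/(3*(168 - 1/100)) = ⅔ + 1/(3*(16799/100)) = ⅔ + (⅓)*(100/16799) = ⅔ + 100/50397 = 33698/50397 ≈ 0.66865)
n(0, m) + w = 2*13 + 33698/50397 = 26 + 33698/50397 = 1344020/50397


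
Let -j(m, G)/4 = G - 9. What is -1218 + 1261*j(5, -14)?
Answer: 114794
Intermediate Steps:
j(m, G) = 36 - 4*G (j(m, G) = -4*(G - 9) = -4*(-9 + G) = 36 - 4*G)
-1218 + 1261*j(5, -14) = -1218 + 1261*(36 - 4*(-14)) = -1218 + 1261*(36 + 56) = -1218 + 1261*92 = -1218 + 116012 = 114794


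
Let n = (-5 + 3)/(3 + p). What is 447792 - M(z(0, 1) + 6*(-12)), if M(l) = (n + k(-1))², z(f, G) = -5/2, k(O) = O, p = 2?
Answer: 11194751/25 ≈ 4.4779e+5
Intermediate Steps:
n = -⅖ (n = (-5 + 3)/(3 + 2) = -2/5 = -2*⅕ = -⅖ ≈ -0.40000)
z(f, G) = -5/2 (z(f, G) = -5*½ = -5/2)
M(l) = 49/25 (M(l) = (-⅖ - 1)² = (-7/5)² = 49/25)
447792 - M(z(0, 1) + 6*(-12)) = 447792 - 1*49/25 = 447792 - 49/25 = 11194751/25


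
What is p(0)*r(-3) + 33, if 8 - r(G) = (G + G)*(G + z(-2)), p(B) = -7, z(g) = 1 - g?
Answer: -23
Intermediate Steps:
r(G) = 8 - 2*G*(3 + G) (r(G) = 8 - (G + G)*(G + (1 - 1*(-2))) = 8 - 2*G*(G + (1 + 2)) = 8 - 2*G*(G + 3) = 8 - 2*G*(3 + G))
p(0)*r(-3) + 33 = -7*(8 - 6*(-3) - 2*(-3)²) + 33 = -7*(8 + 18 - 2*9) + 33 = -7*(8 + 18 - 18) + 33 = -7*8 + 33 = -56 + 33 = -23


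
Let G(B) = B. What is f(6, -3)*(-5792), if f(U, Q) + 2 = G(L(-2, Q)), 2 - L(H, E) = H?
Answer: -11584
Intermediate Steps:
L(H, E) = 2 - H
f(U, Q) = 2 (f(U, Q) = -2 + (2 - 1*(-2)) = -2 + (2 + 2) = -2 + 4 = 2)
f(6, -3)*(-5792) = 2*(-5792) = -11584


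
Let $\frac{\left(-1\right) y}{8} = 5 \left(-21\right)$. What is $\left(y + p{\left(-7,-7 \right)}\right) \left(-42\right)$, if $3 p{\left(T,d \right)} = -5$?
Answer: $-35210$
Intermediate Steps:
$y = 840$ ($y = - 8 \cdot 5 \left(-21\right) = \left(-8\right) \left(-105\right) = 840$)
$p{\left(T,d \right)} = - \frac{5}{3}$ ($p{\left(T,d \right)} = \frac{1}{3} \left(-5\right) = - \frac{5}{3}$)
$\left(y + p{\left(-7,-7 \right)}\right) \left(-42\right) = \left(840 - \frac{5}{3}\right) \left(-42\right) = \frac{2515}{3} \left(-42\right) = -35210$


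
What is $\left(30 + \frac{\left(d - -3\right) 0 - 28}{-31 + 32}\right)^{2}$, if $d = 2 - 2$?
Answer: $4$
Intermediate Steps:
$d = 0$
$\left(30 + \frac{\left(d - -3\right) 0 - 28}{-31 + 32}\right)^{2} = \left(30 + \frac{\left(0 - -3\right) 0 - 28}{-31 + 32}\right)^{2} = \left(30 + \frac{\left(0 + \left(4 - 1\right)\right) 0 - 28}{1}\right)^{2} = \left(30 + \left(\left(0 + 3\right) 0 - 28\right) 1\right)^{2} = \left(30 + \left(3 \cdot 0 - 28\right) 1\right)^{2} = \left(30 + \left(0 - 28\right) 1\right)^{2} = \left(30 - 28\right)^{2} = 2^{2} = 4$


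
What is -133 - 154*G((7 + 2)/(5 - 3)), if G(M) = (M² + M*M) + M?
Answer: -7063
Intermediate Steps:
G(M) = M + 2*M² (G(M) = (M² + M²) + M = 2*M² + M = M + 2*M²)
-133 - 154*G((7 + 2)/(5 - 3)) = -133 - 154*(7 + 2)/(5 - 3)*(1 + 2*((7 + 2)/(5 - 3))) = -133 - 154*9/2*(1 + 2*(9/2)) = -133 - 154*9*(½)*(1 + 2*(9*(½))) = -133 - 693*(1 + 2*(9/2)) = -133 - 693*(1 + 9) = -133 - 693*10 = -133 - 154*45 = -133 - 6930 = -7063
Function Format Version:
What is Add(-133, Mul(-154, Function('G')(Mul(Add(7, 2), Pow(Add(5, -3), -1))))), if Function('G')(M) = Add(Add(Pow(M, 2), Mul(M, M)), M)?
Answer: -7063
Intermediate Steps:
Function('G')(M) = Add(M, Mul(2, Pow(M, 2))) (Function('G')(M) = Add(Add(Pow(M, 2), Pow(M, 2)), M) = Add(Mul(2, Pow(M, 2)), M) = Add(M, Mul(2, Pow(M, 2))))
Add(-133, Mul(-154, Function('G')(Mul(Add(7, 2), Pow(Add(5, -3), -1))))) = Add(-133, Mul(-154, Mul(Mul(Add(7, 2), Pow(Add(5, -3), -1)), Add(1, Mul(2, Mul(Add(7, 2), Pow(Add(5, -3), -1))))))) = Add(-133, Mul(-154, Mul(Mul(9, Pow(2, -1)), Add(1, Mul(2, Mul(9, Pow(2, -1))))))) = Add(-133, Mul(-154, Mul(Mul(9, Rational(1, 2)), Add(1, Mul(2, Mul(9, Rational(1, 2))))))) = Add(-133, Mul(-154, Mul(Rational(9, 2), Add(1, Mul(2, Rational(9, 2)))))) = Add(-133, Mul(-154, Mul(Rational(9, 2), Add(1, 9)))) = Add(-133, Mul(-154, Mul(Rational(9, 2), 10))) = Add(-133, Mul(-154, 45)) = Add(-133, -6930) = -7063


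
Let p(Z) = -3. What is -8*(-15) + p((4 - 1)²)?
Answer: 117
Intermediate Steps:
-8*(-15) + p((4 - 1)²) = -8*(-15) - 3 = 120 - 3 = 117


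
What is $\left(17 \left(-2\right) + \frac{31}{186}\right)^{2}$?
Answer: $\frac{41209}{36} \approx 1144.7$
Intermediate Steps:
$\left(17 \left(-2\right) + \frac{31}{186}\right)^{2} = \left(-34 + 31 \cdot \frac{1}{186}\right)^{2} = \left(-34 + \frac{1}{6}\right)^{2} = \left(- \frac{203}{6}\right)^{2} = \frac{41209}{36}$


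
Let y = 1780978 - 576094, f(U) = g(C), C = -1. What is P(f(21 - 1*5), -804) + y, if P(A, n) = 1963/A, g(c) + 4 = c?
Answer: 6022457/5 ≈ 1.2045e+6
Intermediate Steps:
g(c) = -4 + c
f(U) = -5 (f(U) = -4 - 1 = -5)
y = 1204884
P(f(21 - 1*5), -804) + y = 1963/(-5) + 1204884 = 1963*(-1/5) + 1204884 = -1963/5 + 1204884 = 6022457/5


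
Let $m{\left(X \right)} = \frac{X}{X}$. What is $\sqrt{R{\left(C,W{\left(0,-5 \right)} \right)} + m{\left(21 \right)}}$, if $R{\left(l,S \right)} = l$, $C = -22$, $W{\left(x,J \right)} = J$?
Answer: $i \sqrt{21} \approx 4.5826 i$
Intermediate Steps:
$m{\left(X \right)} = 1$
$\sqrt{R{\left(C,W{\left(0,-5 \right)} \right)} + m{\left(21 \right)}} = \sqrt{-22 + 1} = \sqrt{-21} = i \sqrt{21}$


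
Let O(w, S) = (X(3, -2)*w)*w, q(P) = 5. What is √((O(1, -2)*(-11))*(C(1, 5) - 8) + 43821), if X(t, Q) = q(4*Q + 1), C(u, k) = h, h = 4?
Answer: √44041 ≈ 209.86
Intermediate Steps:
C(u, k) = 4
X(t, Q) = 5
O(w, S) = 5*w² (O(w, S) = (5*w)*w = 5*w²)
√((O(1, -2)*(-11))*(C(1, 5) - 8) + 43821) = √(((5*1²)*(-11))*(4 - 8) + 43821) = √(((5*1)*(-11))*(-4) + 43821) = √((5*(-11))*(-4) + 43821) = √(-55*(-4) + 43821) = √(220 + 43821) = √44041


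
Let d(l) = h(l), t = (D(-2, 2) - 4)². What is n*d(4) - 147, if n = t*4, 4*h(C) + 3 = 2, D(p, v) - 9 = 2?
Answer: -196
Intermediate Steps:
D(p, v) = 11 (D(p, v) = 9 + 2 = 11)
t = 49 (t = (11 - 4)² = 7² = 49)
h(C) = -¼ (h(C) = -¾ + (¼)*2 = -¾ + ½ = -¼)
d(l) = -¼
n = 196 (n = 49*4 = 196)
n*d(4) - 147 = 196*(-¼) - 147 = -49 - 147 = -196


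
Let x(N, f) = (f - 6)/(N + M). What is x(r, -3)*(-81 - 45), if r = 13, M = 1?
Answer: 81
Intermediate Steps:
x(N, f) = (-6 + f)/(1 + N) (x(N, f) = (f - 6)/(N + 1) = (-6 + f)/(1 + N))
x(r, -3)*(-81 - 45) = ((-6 - 3)/(1 + 13))*(-81 - 45) = (-9/14)*(-126) = ((1/14)*(-9))*(-126) = -9/14*(-126) = 81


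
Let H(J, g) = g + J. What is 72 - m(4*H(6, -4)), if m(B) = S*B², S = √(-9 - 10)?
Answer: 72 - 64*I*√19 ≈ 72.0 - 278.97*I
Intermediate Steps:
H(J, g) = J + g
S = I*√19 (S = √(-19) = I*√19 ≈ 4.3589*I)
m(B) = I*√19*B² (m(B) = (I*√19)*B² = I*√19*B²)
72 - m(4*H(6, -4)) = 72 - I*√19*(4*(6 - 4))² = 72 - I*√19*(4*2)² = 72 - I*√19*8² = 72 - I*√19*64 = 72 - 64*I*√19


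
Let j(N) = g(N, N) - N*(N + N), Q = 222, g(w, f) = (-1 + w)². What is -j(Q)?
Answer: 49727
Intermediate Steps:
j(N) = (-1 + N)² - 2*N² (j(N) = (-1 + N)² - N*(N + N) = (-1 + N)² - N*2*N = (-1 + N)² - 2*N²)
-j(Q) = -(1 - 1*222² - 2*222) = -(1 - 1*49284 - 444) = -(1 - 49284 - 444) = -1*(-49727) = 49727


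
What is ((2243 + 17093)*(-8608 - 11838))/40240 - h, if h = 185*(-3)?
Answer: -23313166/2515 ≈ -9269.7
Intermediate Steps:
h = -555
((2243 + 17093)*(-8608 - 11838))/40240 - h = ((2243 + 17093)*(-8608 - 11838))/40240 - 1*(-555) = (19336*(-20446))*(1/40240) + 555 = -395343856*1/40240 + 555 = -24708991/2515 + 555 = -23313166/2515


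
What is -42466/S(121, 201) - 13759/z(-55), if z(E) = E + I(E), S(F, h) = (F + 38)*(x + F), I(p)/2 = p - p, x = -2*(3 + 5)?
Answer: 9094835/36729 ≈ 247.62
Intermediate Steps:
x = -16 (x = -2*8 = -16)
I(p) = 0 (I(p) = 2*(p - p) = 2*0 = 0)
S(F, h) = (-16 + F)*(38 + F) (S(F, h) = (F + 38)*(-16 + F) = (38 + F)*(-16 + F) = (-16 + F)*(38 + F))
z(E) = E (z(E) = E + 0 = E)
-42466/S(121, 201) - 13759/z(-55) = -42466/(-608 + 121² + 22*121) - 13759/(-55) = -42466/(-608 + 14641 + 2662) - 13759*(-1/55) = -42466/16695 + 13759/55 = 9094835/36729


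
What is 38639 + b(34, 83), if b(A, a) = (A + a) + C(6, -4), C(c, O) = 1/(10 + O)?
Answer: 232537/6 ≈ 38756.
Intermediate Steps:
b(A, a) = 1/6 + A + a (b(A, a) = (A + a) + 1/(10 - 4) = (A + a) + 1/6 = 1/6 + A + a)
38639 + b(34, 83) = 38639 + (1/6 + 34 + 83) = 38639 + 703/6 = 232537/6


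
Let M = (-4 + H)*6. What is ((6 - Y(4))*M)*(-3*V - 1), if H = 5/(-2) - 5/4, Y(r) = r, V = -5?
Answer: -1302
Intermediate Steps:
H = -15/4 (H = 5*(-½) - 5*¼ = -5/2 - 5/4 = -15/4 ≈ -3.7500)
M = -93/2 (M = (-4 - 15/4)*6 = -31/4*6 = -93/2 ≈ -46.500)
((6 - Y(4))*M)*(-3*V - 1) = ((6 - 1*4)*(-93/2))*(-3*(-5) - 1) = ((6 - 4)*(-93/2))*(15 - 1) = (2*(-93/2))*14 = -93*14 = -1302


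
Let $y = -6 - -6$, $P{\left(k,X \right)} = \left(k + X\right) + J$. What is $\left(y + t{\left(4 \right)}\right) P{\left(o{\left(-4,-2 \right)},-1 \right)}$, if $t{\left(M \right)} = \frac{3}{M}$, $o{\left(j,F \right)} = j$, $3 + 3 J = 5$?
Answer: $- \frac{13}{4} \approx -3.25$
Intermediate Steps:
$J = \frac{2}{3}$ ($J = -1 + \frac{1}{3} \cdot 5 = -1 + \frac{5}{3} = \frac{2}{3} \approx 0.66667$)
$P{\left(k,X \right)} = \frac{2}{3} + X + k$ ($P{\left(k,X \right)} = \left(k + X\right) + \frac{2}{3} = \left(X + k\right) + \frac{2}{3} = \frac{2}{3} + X + k$)
$y = 0$ ($y = -6 + 6 = 0$)
$\left(y + t{\left(4 \right)}\right) P{\left(o{\left(-4,-2 \right)},-1 \right)} = \left(0 + \frac{3}{4}\right) \left(\frac{2}{3} - 1 - 4\right) = \left(0 + 3 \cdot \frac{1}{4}\right) \left(- \frac{13}{3}\right) = \left(0 + \frac{3}{4}\right) \left(- \frac{13}{3}\right) = \frac{3}{4} \left(- \frac{13}{3}\right) = - \frac{13}{4}$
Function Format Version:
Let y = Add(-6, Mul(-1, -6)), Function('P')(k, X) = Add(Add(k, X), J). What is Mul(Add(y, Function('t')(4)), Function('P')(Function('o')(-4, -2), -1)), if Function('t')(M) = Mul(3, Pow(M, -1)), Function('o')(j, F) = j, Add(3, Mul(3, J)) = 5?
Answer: Rational(-13, 4) ≈ -3.2500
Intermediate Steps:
J = Rational(2, 3) (J = Add(-1, Mul(Rational(1, 3), 5)) = Add(-1, Rational(5, 3)) = Rational(2, 3) ≈ 0.66667)
Function('P')(k, X) = Add(Rational(2, 3), X, k) (Function('P')(k, X) = Add(Add(k, X), Rational(2, 3)) = Add(Add(X, k), Rational(2, 3)) = Add(Rational(2, 3), X, k))
y = 0 (y = Add(-6, 6) = 0)
Mul(Add(y, Function('t')(4)), Function('P')(Function('o')(-4, -2), -1)) = Mul(Add(0, Mul(3, Pow(4, -1))), Add(Rational(2, 3), -1, -4)) = Mul(Add(0, Mul(3, Rational(1, 4))), Rational(-13, 3)) = Mul(Add(0, Rational(3, 4)), Rational(-13, 3)) = Mul(Rational(3, 4), Rational(-13, 3)) = Rational(-13, 4)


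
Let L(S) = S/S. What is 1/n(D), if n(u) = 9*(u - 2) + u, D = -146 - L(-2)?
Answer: -1/1488 ≈ -0.00067204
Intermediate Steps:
L(S) = 1
D = -147 (D = -146 - 1*1 = -146 - 1 = -147)
n(u) = -18 + 10*u (n(u) = 9*(-2 + u) + u = (-18 + 9*u) + u = -18 + 10*u)
1/n(D) = 1/(-18 + 10*(-147)) = 1/(-18 - 1470) = 1/(-1488) = -1/1488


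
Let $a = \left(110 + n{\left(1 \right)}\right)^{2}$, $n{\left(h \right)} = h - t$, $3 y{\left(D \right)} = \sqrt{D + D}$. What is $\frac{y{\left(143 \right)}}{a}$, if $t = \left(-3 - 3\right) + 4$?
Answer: $\frac{\sqrt{286}}{38307} \approx 0.00044147$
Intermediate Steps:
$t = -2$ ($t = \left(-3 - 3\right) + 4 = -6 + 4 = -2$)
$y{\left(D \right)} = \frac{\sqrt{2} \sqrt{D}}{3}$ ($y{\left(D \right)} = \frac{\sqrt{D + D}}{3} = \frac{\sqrt{2 D}}{3} = \frac{\sqrt{2} \sqrt{D}}{3}$)
$n{\left(h \right)} = 2 + h$ ($n{\left(h \right)} = h - -2 = h + 2 = 2 + h$)
$a = 12769$ ($a = \left(110 + \left(2 + 1\right)\right)^{2} = \left(110 + 3\right)^{2} = 113^{2} = 12769$)
$\frac{y{\left(143 \right)}}{a} = \frac{\frac{1}{3} \sqrt{2} \sqrt{143}}{12769} = \frac{\sqrt{286}}{3} \cdot \frac{1}{12769} = \frac{\sqrt{286}}{38307}$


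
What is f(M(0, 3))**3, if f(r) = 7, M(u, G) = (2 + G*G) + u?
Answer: 343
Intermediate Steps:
M(u, G) = 2 + u + G**2 (M(u, G) = (2 + G**2) + u = 2 + u + G**2)
f(M(0, 3))**3 = 7**3 = 343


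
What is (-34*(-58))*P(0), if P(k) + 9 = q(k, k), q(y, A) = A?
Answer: -17748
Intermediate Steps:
P(k) = -9 + k
(-34*(-58))*P(0) = (-34*(-58))*(-9 + 0) = 1972*(-9) = -17748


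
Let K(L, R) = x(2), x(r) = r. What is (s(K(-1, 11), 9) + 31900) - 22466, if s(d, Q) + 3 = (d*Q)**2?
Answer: 9755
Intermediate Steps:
K(L, R) = 2
s(d, Q) = -3 + Q**2*d**2 (s(d, Q) = -3 + (d*Q)**2 = -3 + (Q*d)**2 = -3 + Q**2*d**2)
(s(K(-1, 11), 9) + 31900) - 22466 = ((-3 + 9**2*2**2) + 31900) - 22466 = ((-3 + 81*4) + 31900) - 22466 = ((-3 + 324) + 31900) - 22466 = (321 + 31900) - 22466 = 32221 - 22466 = 9755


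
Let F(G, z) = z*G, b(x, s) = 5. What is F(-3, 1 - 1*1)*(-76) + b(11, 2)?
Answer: 5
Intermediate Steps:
F(G, z) = G*z
F(-3, 1 - 1*1)*(-76) + b(11, 2) = -3*(1 - 1*1)*(-76) + 5 = -3*(1 - 1)*(-76) + 5 = -3*0*(-76) + 5 = 0*(-76) + 5 = 0 + 5 = 5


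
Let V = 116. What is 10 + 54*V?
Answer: 6274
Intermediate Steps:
10 + 54*V = 10 + 54*116 = 10 + 6264 = 6274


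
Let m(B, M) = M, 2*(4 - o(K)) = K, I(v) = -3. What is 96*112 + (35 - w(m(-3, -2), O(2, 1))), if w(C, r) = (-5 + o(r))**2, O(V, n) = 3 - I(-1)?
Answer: 10771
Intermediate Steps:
o(K) = 4 - K/2
O(V, n) = 6 (O(V, n) = 3 - 1*(-3) = 3 + 3 = 6)
w(C, r) = (-1 - r/2)**2 (w(C, r) = (-5 + (4 - r/2))**2 = (-1 - r/2)**2)
96*112 + (35 - w(m(-3, -2), O(2, 1))) = 96*112 + (35 - (2 + 6)**2/4) = 10752 + (35 - 8**2/4) = 10752 + (35 - 64/4) = 10752 + (35 - 1*16) = 10752 + (35 - 16) = 10752 + 19 = 10771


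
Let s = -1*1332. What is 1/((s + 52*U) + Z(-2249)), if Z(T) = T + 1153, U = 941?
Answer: 1/46504 ≈ 2.1504e-5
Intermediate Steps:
s = -1332
Z(T) = 1153 + T
1/((s + 52*U) + Z(-2249)) = 1/((-1332 + 52*941) + (1153 - 2249)) = 1/((-1332 + 48932) - 1096) = 1/(47600 - 1096) = 1/46504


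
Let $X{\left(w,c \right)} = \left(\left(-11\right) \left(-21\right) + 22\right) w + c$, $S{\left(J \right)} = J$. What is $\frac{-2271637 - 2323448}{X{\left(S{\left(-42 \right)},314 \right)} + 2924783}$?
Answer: $- \frac{4595085}{2914471} \approx -1.5766$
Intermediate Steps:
$X{\left(w,c \right)} = c + 253 w$ ($X{\left(w,c \right)} = \left(231 + 22\right) w + c = 253 w + c = c + 253 w$)
$\frac{-2271637 - 2323448}{X{\left(S{\left(-42 \right)},314 \right)} + 2924783} = \frac{-2271637 - 2323448}{\left(314 + 253 \left(-42\right)\right) + 2924783} = - \frac{4595085}{\left(314 - 10626\right) + 2924783} = - \frac{4595085}{-10312 + 2924783} = - \frac{4595085}{2914471}$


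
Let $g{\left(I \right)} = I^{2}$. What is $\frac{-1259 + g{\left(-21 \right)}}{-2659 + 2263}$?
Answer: $\frac{409}{198} \approx 2.0657$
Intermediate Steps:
$\frac{-1259 + g{\left(-21 \right)}}{-2659 + 2263} = \frac{-1259 + \left(-21\right)^{2}}{-2659 + 2263} = \frac{-1259 + 441}{-396} = \left(-818\right) \left(- \frac{1}{396}\right) = \frac{409}{198}$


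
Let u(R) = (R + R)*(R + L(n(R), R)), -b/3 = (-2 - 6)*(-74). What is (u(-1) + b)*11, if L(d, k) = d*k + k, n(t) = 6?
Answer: -19360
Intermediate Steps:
L(d, k) = k + d*k
b = -1776 (b = -3*(-2 - 6)*(-74) = -(-24)*(-74) = -3*592 = -1776)
u(R) = 16*R**2 (u(R) = (R + R)*(R + R*(1 + 6)) = (2*R)*(R + R*7) = (2*R)*(R + 7*R) = (2*R)*(8*R) = 16*R**2)
(u(-1) + b)*11 = (16*(-1)**2 - 1776)*11 = (16*1 - 1776)*11 = (16 - 1776)*11 = -1760*11 = -19360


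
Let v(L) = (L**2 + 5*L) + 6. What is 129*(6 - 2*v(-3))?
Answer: 774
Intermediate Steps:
v(L) = 6 + L**2 + 5*L
129*(6 - 2*v(-3)) = 129*(6 - 2*(6 + (-3)**2 + 5*(-3))) = 129*(6 - 2*(6 + 9 - 15)) = 129*(6 - 2*0) = 129*(6 + 0) = 129*6 = 774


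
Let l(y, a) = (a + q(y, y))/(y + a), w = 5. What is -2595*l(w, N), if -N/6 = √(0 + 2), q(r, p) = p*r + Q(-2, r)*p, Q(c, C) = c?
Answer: 7785/47 + 155700*√2/47 ≈ 4850.6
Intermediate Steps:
q(r, p) = -2*p + p*r (q(r, p) = p*r - 2*p = -2*p + p*r)
N = -6*√2 (N = -6*√(0 + 2) = -6*√2 ≈ -8.4853)
l(y, a) = (a + y*(-2 + y))/(a + y) (l(y, a) = (a + y*(-2 + y))/(y + a) = (a + y*(-2 + y))/(a + y))
-2595*l(w, N) = -2595*(-6*√2 + 5*(-2 + 5))/(-6*√2 + 5) = -2595*(-6*√2 + 5*3)/(5 - 6*√2) = -2595*(-6*√2 + 15)/(5 - 6*√2) = -2595*(15 - 6*√2)/(5 - 6*√2)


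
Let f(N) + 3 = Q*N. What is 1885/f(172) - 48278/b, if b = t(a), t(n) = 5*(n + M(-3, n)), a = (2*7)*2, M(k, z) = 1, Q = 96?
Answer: -796748177/2393805 ≈ -332.84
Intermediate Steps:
f(N) = -3 + 96*N
a = 28 (a = 14*2 = 28)
t(n) = 5 + 5*n (t(n) = 5*(n + 1) = 5*(1 + n) = 5 + 5*n)
b = 145 (b = 5 + 5*28 = 5 + 140 = 145)
1885/f(172) - 48278/b = 1885/(-3 + 96*172) - 48278/145 = 1885/(-3 + 16512) - 48278*1/145 = 1885/16509 - 48278/145 = -796748177/2393805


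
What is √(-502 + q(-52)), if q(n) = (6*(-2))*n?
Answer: √122 ≈ 11.045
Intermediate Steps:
q(n) = -12*n
√(-502 + q(-52)) = √(-502 - 12*(-52)) = √(-502 + 624) = √122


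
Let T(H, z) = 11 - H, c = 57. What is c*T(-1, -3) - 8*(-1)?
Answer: 692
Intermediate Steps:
c*T(-1, -3) - 8*(-1) = 57*(11 - 1*(-1)) - 8*(-1) = 57*(11 + 1) + 8 = 57*12 + 8 = 684 + 8 = 692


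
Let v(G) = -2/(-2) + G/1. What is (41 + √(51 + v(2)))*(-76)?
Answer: -3116 - 228*√6 ≈ -3674.5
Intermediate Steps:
v(G) = 1 + G (v(G) = -2*(-½) + G*1 = 1 + G)
(41 + √(51 + v(2)))*(-76) = (41 + √(51 + (1 + 2)))*(-76) = (41 + √(51 + 3))*(-76) = (41 + √54)*(-76) = (41 + 3*√6)*(-76) = -3116 - 228*√6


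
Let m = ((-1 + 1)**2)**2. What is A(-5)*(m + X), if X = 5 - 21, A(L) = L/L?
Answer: -16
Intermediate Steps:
A(L) = 1
X = -16
m = 0 (m = (0**2)**2 = 0**2 = 0)
A(-5)*(m + X) = 1*(0 - 16) = 1*(-16) = -16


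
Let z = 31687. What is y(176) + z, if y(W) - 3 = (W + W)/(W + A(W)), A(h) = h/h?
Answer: 5609482/177 ≈ 31692.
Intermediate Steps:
A(h) = 1
y(W) = 3 + 2*W/(1 + W) (y(W) = 3 + (W + W)/(W + 1) = 3 + (2*W)/(1 + W) = 3 + 2*W/(1 + W))
y(176) + z = (3 + 5*176)/(1 + 176) + 31687 = (3 + 880)/177 + 31687 = (1/177)*883 + 31687 = 883/177 + 31687 = 5609482/177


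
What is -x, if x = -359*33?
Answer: 11847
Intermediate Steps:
x = -11847
-x = -1*(-11847) = 11847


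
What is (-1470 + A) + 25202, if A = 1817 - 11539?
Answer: 14010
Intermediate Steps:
A = -9722
(-1470 + A) + 25202 = (-1470 - 9722) + 25202 = -11192 + 25202 = 14010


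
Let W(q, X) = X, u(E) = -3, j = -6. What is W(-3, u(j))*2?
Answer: -6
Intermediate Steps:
W(-3, u(j))*2 = -3*2 = -6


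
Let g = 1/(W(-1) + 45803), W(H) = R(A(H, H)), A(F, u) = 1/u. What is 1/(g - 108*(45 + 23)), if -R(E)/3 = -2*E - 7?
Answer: -45818/336487391 ≈ -0.00013617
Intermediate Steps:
R(E) = 21 + 6*E (R(E) = -3*(-2*E - 7) = -3*(-7 - 2*E) = 21 + 6*E)
W(H) = 21 + 6/H
g = 1/45818 (g = 1/((21 + 6/(-1)) + 45803) = 1/((21 + 6*(-1)) + 45803) = 1/((21 - 6) + 45803) = 1/(15 + 45803) = 1/45818 ≈ 2.1825e-5)
1/(g - 108*(45 + 23)) = 1/(1/45818 - 108*(45 + 23)) = 1/(1/45818 - 108*68) = 1/(1/45818 - 7344) = 1/(-336487391/45818) = -45818/336487391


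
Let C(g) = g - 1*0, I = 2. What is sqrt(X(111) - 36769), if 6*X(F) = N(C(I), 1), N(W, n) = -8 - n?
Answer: I*sqrt(147082)/2 ≈ 191.76*I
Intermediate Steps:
C(g) = g (C(g) = g + 0 = g)
X(F) = -3/2 (X(F) = (-8 - 1*1)/6 = (-8 - 1)/6 = (1/6)*(-9) = -3/2)
sqrt(X(111) - 36769) = sqrt(-3/2 - 36769) = sqrt(-73541/2) = I*sqrt(147082)/2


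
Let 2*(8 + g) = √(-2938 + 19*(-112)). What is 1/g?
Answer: -16/2661 - I*√5066/2661 ≈ -0.0060128 - 0.026748*I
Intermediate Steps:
g = -8 + I*√5066/2 (g = -8 + √(-2938 + 19*(-112))/2 = -8 + √(-2938 - 2128)/2 = -8 + √(-5066)/2 = -8 + (I*√5066)/2 = -8 + I*√5066/2 ≈ -8.0 + 35.588*I)
1/g = 1/(-8 + I*√5066/2)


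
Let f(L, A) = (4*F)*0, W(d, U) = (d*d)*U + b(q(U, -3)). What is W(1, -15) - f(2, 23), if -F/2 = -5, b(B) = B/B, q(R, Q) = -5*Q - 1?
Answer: -14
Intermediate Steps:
q(R, Q) = -1 - 5*Q
b(B) = 1
F = 10 (F = -2*(-5) = 10)
W(d, U) = 1 + U*d**2 (W(d, U) = (d*d)*U + 1 = d**2*U + 1 = U*d**2 + 1 = 1 + U*d**2)
f(L, A) = 0 (f(L, A) = (4*10)*0 = 40*0 = 0)
W(1, -15) - f(2, 23) = (1 - 15*1**2) - 1*0 = (1 - 15*1) + 0 = (1 - 15) + 0 = -14 + 0 = -14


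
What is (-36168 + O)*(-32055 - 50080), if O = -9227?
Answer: 3728518325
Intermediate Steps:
(-36168 + O)*(-32055 - 50080) = (-36168 - 9227)*(-32055 - 50080) = -45395*(-82135) = 3728518325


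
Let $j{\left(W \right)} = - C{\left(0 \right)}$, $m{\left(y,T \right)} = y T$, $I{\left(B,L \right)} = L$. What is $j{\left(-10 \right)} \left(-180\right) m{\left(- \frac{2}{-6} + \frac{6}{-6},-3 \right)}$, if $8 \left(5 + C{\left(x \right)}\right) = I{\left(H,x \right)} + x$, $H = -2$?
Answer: $-1800$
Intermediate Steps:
$C{\left(x \right)} = -5 + \frac{x}{4}$ ($C{\left(x \right)} = -5 + \frac{x + x}{8} = -5 + \frac{2 x}{8} = -5 + \frac{x}{4}$)
$m{\left(y,T \right)} = T y$
$j{\left(W \right)} = 5$ ($j{\left(W \right)} = - (-5 + \frac{1}{4} \cdot 0) = - (-5 + 0) = \left(-1\right) \left(-5\right) = 5$)
$j{\left(-10 \right)} \left(-180\right) m{\left(- \frac{2}{-6} + \frac{6}{-6},-3 \right)} = 5 \left(-180\right) \left(- 3 \left(- \frac{2}{-6} + \frac{6}{-6}\right)\right) = - 900 \left(- 3 \left(\left(-2\right) \left(- \frac{1}{6}\right) + 6 \left(- \frac{1}{6}\right)\right)\right) = - 900 \left(- 3 \left(\frac{1}{3} - 1\right)\right) = - 900 \left(\left(-3\right) \left(- \frac{2}{3}\right)\right) = \left(-900\right) 2 = -1800$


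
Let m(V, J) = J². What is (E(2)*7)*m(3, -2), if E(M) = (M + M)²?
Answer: 448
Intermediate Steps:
E(M) = 4*M² (E(M) = (2*M)² = 4*M²)
(E(2)*7)*m(3, -2) = ((4*2²)*7)*(-2)² = ((4*4)*7)*4 = (16*7)*4 = 112*4 = 448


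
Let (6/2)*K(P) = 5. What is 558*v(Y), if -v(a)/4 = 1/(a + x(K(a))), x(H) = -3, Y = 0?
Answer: 744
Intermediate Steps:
K(P) = 5/3 (K(P) = (⅓)*5 = 5/3)
v(a) = -4/(-3 + a) (v(a) = -4/(a - 3) = -4/(-3 + a))
558*v(Y) = 558*(-4/(-3 + 0)) = 558*(-4/(-3)) = 558*(-4*(-⅓)) = 558*(4/3) = 744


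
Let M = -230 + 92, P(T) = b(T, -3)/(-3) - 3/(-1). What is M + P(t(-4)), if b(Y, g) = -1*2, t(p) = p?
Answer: -403/3 ≈ -134.33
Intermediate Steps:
b(Y, g) = -2
P(T) = 11/3 (P(T) = -2/(-3) - 3/(-1) = -2*(-1/3) - 3*(-1) = 2/3 + 3 = 11/3)
M = -138
M + P(t(-4)) = -138 + 11/3 = -403/3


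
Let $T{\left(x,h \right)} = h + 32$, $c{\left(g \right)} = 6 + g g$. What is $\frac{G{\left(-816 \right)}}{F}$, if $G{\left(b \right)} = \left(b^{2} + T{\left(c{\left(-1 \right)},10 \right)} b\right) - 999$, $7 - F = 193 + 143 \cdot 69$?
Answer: $- \frac{70065}{1117} \approx -62.726$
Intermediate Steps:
$c{\left(g \right)} = 6 + g^{2}$
$T{\left(x,h \right)} = 32 + h$
$F = -10053$ ($F = 7 - \left(193 + 143 \cdot 69\right) = 7 - \left(193 + 9867\right) = 7 - 10060 = -10053$)
$G{\left(b \right)} = -999 + b^{2} + 42 b$ ($G{\left(b \right)} = \left(b^{2} + \left(32 + 10\right) b\right) - 999 = \left(b^{2} + 42 b\right) - 999 = -999 + b^{2} + 42 b$)
$\frac{G{\left(-816 \right)}}{F} = \frac{-999 + \left(-816\right)^{2} + 42 \left(-816\right)}{-10053} = \left(-999 + 665856 - 34272\right) \left(- \frac{1}{10053}\right) = 630585 \left(- \frac{1}{10053}\right) = - \frac{70065}{1117}$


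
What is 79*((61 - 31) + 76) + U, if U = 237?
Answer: 8611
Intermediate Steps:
79*((61 - 31) + 76) + U = 79*((61 - 31) + 76) + 237 = 79*(30 + 76) + 237 = 79*106 + 237 = 8374 + 237 = 8611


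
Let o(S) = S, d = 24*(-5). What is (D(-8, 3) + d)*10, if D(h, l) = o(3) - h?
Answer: -1090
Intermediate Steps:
d = -120
D(h, l) = 3 - h
(D(-8, 3) + d)*10 = ((3 - 1*(-8)) - 120)*10 = ((3 + 8) - 120)*10 = (11 - 120)*10 = -109*10 = -1090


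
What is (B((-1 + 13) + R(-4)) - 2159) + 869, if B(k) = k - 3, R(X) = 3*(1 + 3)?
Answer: -1269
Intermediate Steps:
R(X) = 12 (R(X) = 3*4 = 12)
B(k) = -3 + k
(B((-1 + 13) + R(-4)) - 2159) + 869 = ((-3 + ((-1 + 13) + 12)) - 2159) + 869 = ((-3 + (12 + 12)) - 2159) + 869 = ((-3 + 24) - 2159) + 869 = (21 - 2159) + 869 = -2138 + 869 = -1269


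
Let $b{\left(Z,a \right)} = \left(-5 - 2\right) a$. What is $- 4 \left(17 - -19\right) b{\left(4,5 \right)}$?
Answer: $5040$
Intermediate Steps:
$b{\left(Z,a \right)} = - 7 a$
$- 4 \left(17 - -19\right) b{\left(4,5 \right)} = - 4 \left(17 - -19\right) \left(\left(-7\right) 5\right) = - 4 \left(17 + 19\right) \left(-35\right) = \left(-4\right) 36 \left(-35\right) = \left(-144\right) \left(-35\right) = 5040$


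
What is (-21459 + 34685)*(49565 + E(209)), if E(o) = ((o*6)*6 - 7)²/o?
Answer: 884348210524/209 ≈ 4.2313e+9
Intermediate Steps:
E(o) = (-7 + 36*o)²/o (E(o) = ((6*o)*6 - 7)²/o = (36*o - 7)²/o = (-7 + 36*o)²/o)
(-21459 + 34685)*(49565 + E(209)) = (-21459 + 34685)*(49565 + (-7 + 36*209)²/209) = 13226*(49565 + (-7 + 7524)²/209) = 13226*(49565 + (1/209)*7517²) = 13226*(49565 + (1/209)*56505289) = 13226*(49565 + 56505289/209) = 13226*(66864374/209) = 884348210524/209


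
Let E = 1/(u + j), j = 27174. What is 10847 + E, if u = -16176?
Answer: 119295307/10998 ≈ 10847.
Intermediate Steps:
E = 1/10998 (E = 1/(-16176 + 27174) = 1/10998 ≈ 9.0926e-5)
10847 + E = 10847 + 1/10998 = 119295307/10998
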